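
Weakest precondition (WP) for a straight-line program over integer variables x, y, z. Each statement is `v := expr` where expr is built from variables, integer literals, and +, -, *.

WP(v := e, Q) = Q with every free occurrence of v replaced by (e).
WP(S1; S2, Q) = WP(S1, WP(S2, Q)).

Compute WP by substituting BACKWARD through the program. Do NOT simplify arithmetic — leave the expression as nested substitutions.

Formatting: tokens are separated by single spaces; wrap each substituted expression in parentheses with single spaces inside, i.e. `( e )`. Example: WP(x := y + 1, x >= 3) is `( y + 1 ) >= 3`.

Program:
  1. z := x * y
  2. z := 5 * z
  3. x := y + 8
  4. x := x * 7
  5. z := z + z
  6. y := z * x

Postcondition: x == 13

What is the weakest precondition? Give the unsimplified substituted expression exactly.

post: x == 13
stmt 6: y := z * x  -- replace 0 occurrence(s) of y with (z * x)
  => x == 13
stmt 5: z := z + z  -- replace 0 occurrence(s) of z with (z + z)
  => x == 13
stmt 4: x := x * 7  -- replace 1 occurrence(s) of x with (x * 7)
  => ( x * 7 ) == 13
stmt 3: x := y + 8  -- replace 1 occurrence(s) of x with (y + 8)
  => ( ( y + 8 ) * 7 ) == 13
stmt 2: z := 5 * z  -- replace 0 occurrence(s) of z with (5 * z)
  => ( ( y + 8 ) * 7 ) == 13
stmt 1: z := x * y  -- replace 0 occurrence(s) of z with (x * y)
  => ( ( y + 8 ) * 7 ) == 13

Answer: ( ( y + 8 ) * 7 ) == 13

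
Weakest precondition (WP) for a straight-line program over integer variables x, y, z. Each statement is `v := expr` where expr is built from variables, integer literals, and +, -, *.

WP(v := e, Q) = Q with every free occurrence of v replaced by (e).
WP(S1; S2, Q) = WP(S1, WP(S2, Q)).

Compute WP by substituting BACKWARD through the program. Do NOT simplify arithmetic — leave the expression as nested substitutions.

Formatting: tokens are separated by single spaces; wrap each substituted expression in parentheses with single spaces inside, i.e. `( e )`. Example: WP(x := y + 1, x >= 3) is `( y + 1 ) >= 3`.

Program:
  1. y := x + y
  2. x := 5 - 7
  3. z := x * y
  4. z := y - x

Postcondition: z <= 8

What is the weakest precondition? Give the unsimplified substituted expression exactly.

post: z <= 8
stmt 4: z := y - x  -- replace 1 occurrence(s) of z with (y - x)
  => ( y - x ) <= 8
stmt 3: z := x * y  -- replace 0 occurrence(s) of z with (x * y)
  => ( y - x ) <= 8
stmt 2: x := 5 - 7  -- replace 1 occurrence(s) of x with (5 - 7)
  => ( y - ( 5 - 7 ) ) <= 8
stmt 1: y := x + y  -- replace 1 occurrence(s) of y with (x + y)
  => ( ( x + y ) - ( 5 - 7 ) ) <= 8

Answer: ( ( x + y ) - ( 5 - 7 ) ) <= 8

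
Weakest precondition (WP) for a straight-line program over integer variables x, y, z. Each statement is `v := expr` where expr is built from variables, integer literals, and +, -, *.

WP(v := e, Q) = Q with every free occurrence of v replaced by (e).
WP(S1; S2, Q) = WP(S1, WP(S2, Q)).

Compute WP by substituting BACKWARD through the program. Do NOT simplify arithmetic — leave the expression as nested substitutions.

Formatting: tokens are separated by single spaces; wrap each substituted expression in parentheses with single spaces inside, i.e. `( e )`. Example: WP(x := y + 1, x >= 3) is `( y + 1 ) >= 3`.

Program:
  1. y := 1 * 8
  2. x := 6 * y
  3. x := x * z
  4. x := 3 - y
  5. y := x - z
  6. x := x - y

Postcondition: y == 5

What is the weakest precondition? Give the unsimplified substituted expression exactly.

Answer: ( ( 3 - ( 1 * 8 ) ) - z ) == 5

Derivation:
post: y == 5
stmt 6: x := x - y  -- replace 0 occurrence(s) of x with (x - y)
  => y == 5
stmt 5: y := x - z  -- replace 1 occurrence(s) of y with (x - z)
  => ( x - z ) == 5
stmt 4: x := 3 - y  -- replace 1 occurrence(s) of x with (3 - y)
  => ( ( 3 - y ) - z ) == 5
stmt 3: x := x * z  -- replace 0 occurrence(s) of x with (x * z)
  => ( ( 3 - y ) - z ) == 5
stmt 2: x := 6 * y  -- replace 0 occurrence(s) of x with (6 * y)
  => ( ( 3 - y ) - z ) == 5
stmt 1: y := 1 * 8  -- replace 1 occurrence(s) of y with (1 * 8)
  => ( ( 3 - ( 1 * 8 ) ) - z ) == 5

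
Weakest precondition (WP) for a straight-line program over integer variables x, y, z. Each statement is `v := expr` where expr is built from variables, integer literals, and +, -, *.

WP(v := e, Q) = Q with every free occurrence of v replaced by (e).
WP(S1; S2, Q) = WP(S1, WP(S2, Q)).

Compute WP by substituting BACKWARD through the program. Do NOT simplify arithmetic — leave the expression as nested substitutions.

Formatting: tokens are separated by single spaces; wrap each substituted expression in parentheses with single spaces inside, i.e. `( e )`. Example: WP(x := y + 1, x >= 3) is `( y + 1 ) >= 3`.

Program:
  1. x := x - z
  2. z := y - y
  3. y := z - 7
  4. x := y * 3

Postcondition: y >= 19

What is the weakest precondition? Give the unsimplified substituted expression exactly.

post: y >= 19
stmt 4: x := y * 3  -- replace 0 occurrence(s) of x with (y * 3)
  => y >= 19
stmt 3: y := z - 7  -- replace 1 occurrence(s) of y with (z - 7)
  => ( z - 7 ) >= 19
stmt 2: z := y - y  -- replace 1 occurrence(s) of z with (y - y)
  => ( ( y - y ) - 7 ) >= 19
stmt 1: x := x - z  -- replace 0 occurrence(s) of x with (x - z)
  => ( ( y - y ) - 7 ) >= 19

Answer: ( ( y - y ) - 7 ) >= 19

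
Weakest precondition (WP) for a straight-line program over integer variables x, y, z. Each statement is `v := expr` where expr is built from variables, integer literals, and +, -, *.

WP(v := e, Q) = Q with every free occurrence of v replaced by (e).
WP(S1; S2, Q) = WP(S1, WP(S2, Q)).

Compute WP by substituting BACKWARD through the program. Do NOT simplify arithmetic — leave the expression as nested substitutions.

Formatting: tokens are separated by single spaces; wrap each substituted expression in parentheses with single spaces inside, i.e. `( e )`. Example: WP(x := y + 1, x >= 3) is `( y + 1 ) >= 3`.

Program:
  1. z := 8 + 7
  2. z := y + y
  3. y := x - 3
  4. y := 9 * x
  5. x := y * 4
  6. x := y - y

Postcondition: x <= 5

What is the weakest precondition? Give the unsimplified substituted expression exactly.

post: x <= 5
stmt 6: x := y - y  -- replace 1 occurrence(s) of x with (y - y)
  => ( y - y ) <= 5
stmt 5: x := y * 4  -- replace 0 occurrence(s) of x with (y * 4)
  => ( y - y ) <= 5
stmt 4: y := 9 * x  -- replace 2 occurrence(s) of y with (9 * x)
  => ( ( 9 * x ) - ( 9 * x ) ) <= 5
stmt 3: y := x - 3  -- replace 0 occurrence(s) of y with (x - 3)
  => ( ( 9 * x ) - ( 9 * x ) ) <= 5
stmt 2: z := y + y  -- replace 0 occurrence(s) of z with (y + y)
  => ( ( 9 * x ) - ( 9 * x ) ) <= 5
stmt 1: z := 8 + 7  -- replace 0 occurrence(s) of z with (8 + 7)
  => ( ( 9 * x ) - ( 9 * x ) ) <= 5

Answer: ( ( 9 * x ) - ( 9 * x ) ) <= 5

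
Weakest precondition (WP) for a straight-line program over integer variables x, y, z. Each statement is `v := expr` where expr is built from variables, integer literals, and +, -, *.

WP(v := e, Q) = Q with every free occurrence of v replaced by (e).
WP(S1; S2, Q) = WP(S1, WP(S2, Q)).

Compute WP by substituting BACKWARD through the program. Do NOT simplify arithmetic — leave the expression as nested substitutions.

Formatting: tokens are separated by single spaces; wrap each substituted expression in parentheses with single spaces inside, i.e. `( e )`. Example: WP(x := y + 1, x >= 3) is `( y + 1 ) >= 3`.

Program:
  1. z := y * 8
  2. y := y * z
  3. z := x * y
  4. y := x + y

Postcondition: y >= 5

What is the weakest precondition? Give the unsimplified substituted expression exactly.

Answer: ( x + ( y * ( y * 8 ) ) ) >= 5

Derivation:
post: y >= 5
stmt 4: y := x + y  -- replace 1 occurrence(s) of y with (x + y)
  => ( x + y ) >= 5
stmt 3: z := x * y  -- replace 0 occurrence(s) of z with (x * y)
  => ( x + y ) >= 5
stmt 2: y := y * z  -- replace 1 occurrence(s) of y with (y * z)
  => ( x + ( y * z ) ) >= 5
stmt 1: z := y * 8  -- replace 1 occurrence(s) of z with (y * 8)
  => ( x + ( y * ( y * 8 ) ) ) >= 5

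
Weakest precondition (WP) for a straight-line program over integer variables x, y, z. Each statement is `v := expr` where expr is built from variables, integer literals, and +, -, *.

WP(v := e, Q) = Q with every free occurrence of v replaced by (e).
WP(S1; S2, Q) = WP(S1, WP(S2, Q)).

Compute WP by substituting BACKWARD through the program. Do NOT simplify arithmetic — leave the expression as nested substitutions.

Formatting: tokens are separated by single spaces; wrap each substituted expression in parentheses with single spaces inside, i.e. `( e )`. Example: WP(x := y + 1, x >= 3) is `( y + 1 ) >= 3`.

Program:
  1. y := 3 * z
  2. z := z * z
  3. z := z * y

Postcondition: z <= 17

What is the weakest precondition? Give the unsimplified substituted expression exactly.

post: z <= 17
stmt 3: z := z * y  -- replace 1 occurrence(s) of z with (z * y)
  => ( z * y ) <= 17
stmt 2: z := z * z  -- replace 1 occurrence(s) of z with (z * z)
  => ( ( z * z ) * y ) <= 17
stmt 1: y := 3 * z  -- replace 1 occurrence(s) of y with (3 * z)
  => ( ( z * z ) * ( 3 * z ) ) <= 17

Answer: ( ( z * z ) * ( 3 * z ) ) <= 17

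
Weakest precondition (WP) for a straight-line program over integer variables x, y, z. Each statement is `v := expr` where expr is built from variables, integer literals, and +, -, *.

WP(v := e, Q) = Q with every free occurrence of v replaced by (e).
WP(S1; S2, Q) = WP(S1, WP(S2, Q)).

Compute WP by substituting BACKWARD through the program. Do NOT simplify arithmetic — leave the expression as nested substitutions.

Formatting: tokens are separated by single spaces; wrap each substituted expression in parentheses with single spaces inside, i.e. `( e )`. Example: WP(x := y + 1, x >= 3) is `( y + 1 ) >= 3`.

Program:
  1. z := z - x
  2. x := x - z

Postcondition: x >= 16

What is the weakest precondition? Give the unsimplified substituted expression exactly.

post: x >= 16
stmt 2: x := x - z  -- replace 1 occurrence(s) of x with (x - z)
  => ( x - z ) >= 16
stmt 1: z := z - x  -- replace 1 occurrence(s) of z with (z - x)
  => ( x - ( z - x ) ) >= 16

Answer: ( x - ( z - x ) ) >= 16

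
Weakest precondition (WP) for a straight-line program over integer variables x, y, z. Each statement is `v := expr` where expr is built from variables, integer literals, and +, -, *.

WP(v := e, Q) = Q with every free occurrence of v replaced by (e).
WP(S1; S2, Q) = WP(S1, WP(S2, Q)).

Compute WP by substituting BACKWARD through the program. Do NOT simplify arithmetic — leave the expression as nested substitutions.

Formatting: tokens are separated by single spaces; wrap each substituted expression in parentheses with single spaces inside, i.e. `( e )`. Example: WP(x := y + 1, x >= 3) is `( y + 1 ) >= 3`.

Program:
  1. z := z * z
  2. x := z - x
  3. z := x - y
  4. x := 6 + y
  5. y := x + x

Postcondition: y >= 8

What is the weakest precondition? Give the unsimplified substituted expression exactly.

Answer: ( ( 6 + y ) + ( 6 + y ) ) >= 8

Derivation:
post: y >= 8
stmt 5: y := x + x  -- replace 1 occurrence(s) of y with (x + x)
  => ( x + x ) >= 8
stmt 4: x := 6 + y  -- replace 2 occurrence(s) of x with (6 + y)
  => ( ( 6 + y ) + ( 6 + y ) ) >= 8
stmt 3: z := x - y  -- replace 0 occurrence(s) of z with (x - y)
  => ( ( 6 + y ) + ( 6 + y ) ) >= 8
stmt 2: x := z - x  -- replace 0 occurrence(s) of x with (z - x)
  => ( ( 6 + y ) + ( 6 + y ) ) >= 8
stmt 1: z := z * z  -- replace 0 occurrence(s) of z with (z * z)
  => ( ( 6 + y ) + ( 6 + y ) ) >= 8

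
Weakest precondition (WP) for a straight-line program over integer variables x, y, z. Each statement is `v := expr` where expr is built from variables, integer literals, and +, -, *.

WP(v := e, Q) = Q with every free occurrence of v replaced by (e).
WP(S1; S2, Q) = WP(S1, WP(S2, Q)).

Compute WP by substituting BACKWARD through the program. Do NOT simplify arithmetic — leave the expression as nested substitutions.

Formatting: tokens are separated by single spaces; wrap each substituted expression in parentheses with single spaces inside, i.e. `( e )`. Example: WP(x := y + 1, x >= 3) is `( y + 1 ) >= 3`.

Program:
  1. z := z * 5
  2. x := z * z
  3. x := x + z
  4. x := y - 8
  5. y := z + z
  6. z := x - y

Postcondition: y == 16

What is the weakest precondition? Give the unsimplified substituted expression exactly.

post: y == 16
stmt 6: z := x - y  -- replace 0 occurrence(s) of z with (x - y)
  => y == 16
stmt 5: y := z + z  -- replace 1 occurrence(s) of y with (z + z)
  => ( z + z ) == 16
stmt 4: x := y - 8  -- replace 0 occurrence(s) of x with (y - 8)
  => ( z + z ) == 16
stmt 3: x := x + z  -- replace 0 occurrence(s) of x with (x + z)
  => ( z + z ) == 16
stmt 2: x := z * z  -- replace 0 occurrence(s) of x with (z * z)
  => ( z + z ) == 16
stmt 1: z := z * 5  -- replace 2 occurrence(s) of z with (z * 5)
  => ( ( z * 5 ) + ( z * 5 ) ) == 16

Answer: ( ( z * 5 ) + ( z * 5 ) ) == 16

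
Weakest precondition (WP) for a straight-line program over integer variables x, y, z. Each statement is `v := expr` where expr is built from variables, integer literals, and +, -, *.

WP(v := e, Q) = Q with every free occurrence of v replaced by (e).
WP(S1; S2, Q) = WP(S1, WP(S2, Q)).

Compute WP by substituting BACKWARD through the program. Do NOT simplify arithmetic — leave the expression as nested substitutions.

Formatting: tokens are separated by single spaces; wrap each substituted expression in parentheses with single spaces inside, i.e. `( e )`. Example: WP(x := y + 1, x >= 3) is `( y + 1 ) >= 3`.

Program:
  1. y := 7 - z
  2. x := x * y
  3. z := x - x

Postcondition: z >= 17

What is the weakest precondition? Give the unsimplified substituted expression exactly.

Answer: ( ( x * ( 7 - z ) ) - ( x * ( 7 - z ) ) ) >= 17

Derivation:
post: z >= 17
stmt 3: z := x - x  -- replace 1 occurrence(s) of z with (x - x)
  => ( x - x ) >= 17
stmt 2: x := x * y  -- replace 2 occurrence(s) of x with (x * y)
  => ( ( x * y ) - ( x * y ) ) >= 17
stmt 1: y := 7 - z  -- replace 2 occurrence(s) of y with (7 - z)
  => ( ( x * ( 7 - z ) ) - ( x * ( 7 - z ) ) ) >= 17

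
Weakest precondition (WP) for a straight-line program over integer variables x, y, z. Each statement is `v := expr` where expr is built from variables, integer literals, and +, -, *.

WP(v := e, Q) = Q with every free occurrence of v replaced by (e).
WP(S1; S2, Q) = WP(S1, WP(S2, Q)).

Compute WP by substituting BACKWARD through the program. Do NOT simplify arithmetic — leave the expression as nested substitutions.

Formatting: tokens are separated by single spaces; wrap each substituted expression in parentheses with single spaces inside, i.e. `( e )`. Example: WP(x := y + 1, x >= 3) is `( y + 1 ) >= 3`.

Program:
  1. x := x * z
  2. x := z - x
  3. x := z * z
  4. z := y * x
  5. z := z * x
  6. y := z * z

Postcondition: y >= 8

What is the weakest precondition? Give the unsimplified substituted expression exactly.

Answer: ( ( ( y * ( z * z ) ) * ( z * z ) ) * ( ( y * ( z * z ) ) * ( z * z ) ) ) >= 8

Derivation:
post: y >= 8
stmt 6: y := z * z  -- replace 1 occurrence(s) of y with (z * z)
  => ( z * z ) >= 8
stmt 5: z := z * x  -- replace 2 occurrence(s) of z with (z * x)
  => ( ( z * x ) * ( z * x ) ) >= 8
stmt 4: z := y * x  -- replace 2 occurrence(s) of z with (y * x)
  => ( ( ( y * x ) * x ) * ( ( y * x ) * x ) ) >= 8
stmt 3: x := z * z  -- replace 4 occurrence(s) of x with (z * z)
  => ( ( ( y * ( z * z ) ) * ( z * z ) ) * ( ( y * ( z * z ) ) * ( z * z ) ) ) >= 8
stmt 2: x := z - x  -- replace 0 occurrence(s) of x with (z - x)
  => ( ( ( y * ( z * z ) ) * ( z * z ) ) * ( ( y * ( z * z ) ) * ( z * z ) ) ) >= 8
stmt 1: x := x * z  -- replace 0 occurrence(s) of x with (x * z)
  => ( ( ( y * ( z * z ) ) * ( z * z ) ) * ( ( y * ( z * z ) ) * ( z * z ) ) ) >= 8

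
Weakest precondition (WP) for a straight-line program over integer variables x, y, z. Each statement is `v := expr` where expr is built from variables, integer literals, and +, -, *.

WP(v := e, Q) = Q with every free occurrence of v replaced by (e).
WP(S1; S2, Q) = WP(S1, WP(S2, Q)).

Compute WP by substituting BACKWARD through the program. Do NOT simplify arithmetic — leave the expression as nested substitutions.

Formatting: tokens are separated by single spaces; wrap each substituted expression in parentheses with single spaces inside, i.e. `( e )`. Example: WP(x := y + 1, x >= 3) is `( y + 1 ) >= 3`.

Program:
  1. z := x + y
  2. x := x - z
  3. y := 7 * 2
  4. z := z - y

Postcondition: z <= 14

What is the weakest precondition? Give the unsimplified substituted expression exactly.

post: z <= 14
stmt 4: z := z - y  -- replace 1 occurrence(s) of z with (z - y)
  => ( z - y ) <= 14
stmt 3: y := 7 * 2  -- replace 1 occurrence(s) of y with (7 * 2)
  => ( z - ( 7 * 2 ) ) <= 14
stmt 2: x := x - z  -- replace 0 occurrence(s) of x with (x - z)
  => ( z - ( 7 * 2 ) ) <= 14
stmt 1: z := x + y  -- replace 1 occurrence(s) of z with (x + y)
  => ( ( x + y ) - ( 7 * 2 ) ) <= 14

Answer: ( ( x + y ) - ( 7 * 2 ) ) <= 14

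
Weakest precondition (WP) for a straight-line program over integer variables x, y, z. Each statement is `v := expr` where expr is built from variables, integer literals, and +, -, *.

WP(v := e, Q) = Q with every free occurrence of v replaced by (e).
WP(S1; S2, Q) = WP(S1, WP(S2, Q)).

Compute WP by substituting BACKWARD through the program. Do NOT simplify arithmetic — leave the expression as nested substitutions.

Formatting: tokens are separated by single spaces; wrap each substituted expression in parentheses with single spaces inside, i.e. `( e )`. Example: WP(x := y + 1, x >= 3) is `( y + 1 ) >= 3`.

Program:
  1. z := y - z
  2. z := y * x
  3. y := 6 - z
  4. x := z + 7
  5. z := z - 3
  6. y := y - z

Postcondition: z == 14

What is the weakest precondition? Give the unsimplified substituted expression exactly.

post: z == 14
stmt 6: y := y - z  -- replace 0 occurrence(s) of y with (y - z)
  => z == 14
stmt 5: z := z - 3  -- replace 1 occurrence(s) of z with (z - 3)
  => ( z - 3 ) == 14
stmt 4: x := z + 7  -- replace 0 occurrence(s) of x with (z + 7)
  => ( z - 3 ) == 14
stmt 3: y := 6 - z  -- replace 0 occurrence(s) of y with (6 - z)
  => ( z - 3 ) == 14
stmt 2: z := y * x  -- replace 1 occurrence(s) of z with (y * x)
  => ( ( y * x ) - 3 ) == 14
stmt 1: z := y - z  -- replace 0 occurrence(s) of z with (y - z)
  => ( ( y * x ) - 3 ) == 14

Answer: ( ( y * x ) - 3 ) == 14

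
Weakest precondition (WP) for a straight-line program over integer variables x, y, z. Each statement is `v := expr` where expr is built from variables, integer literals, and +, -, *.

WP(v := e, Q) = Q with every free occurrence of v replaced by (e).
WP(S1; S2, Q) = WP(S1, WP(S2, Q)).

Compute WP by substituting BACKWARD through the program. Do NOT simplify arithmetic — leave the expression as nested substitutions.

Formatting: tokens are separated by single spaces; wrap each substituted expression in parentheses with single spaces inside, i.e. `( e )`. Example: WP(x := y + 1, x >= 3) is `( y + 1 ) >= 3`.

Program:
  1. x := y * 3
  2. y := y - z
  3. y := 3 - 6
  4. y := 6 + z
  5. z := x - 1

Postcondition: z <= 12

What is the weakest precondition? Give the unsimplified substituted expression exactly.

Answer: ( ( y * 3 ) - 1 ) <= 12

Derivation:
post: z <= 12
stmt 5: z := x - 1  -- replace 1 occurrence(s) of z with (x - 1)
  => ( x - 1 ) <= 12
stmt 4: y := 6 + z  -- replace 0 occurrence(s) of y with (6 + z)
  => ( x - 1 ) <= 12
stmt 3: y := 3 - 6  -- replace 0 occurrence(s) of y with (3 - 6)
  => ( x - 1 ) <= 12
stmt 2: y := y - z  -- replace 0 occurrence(s) of y with (y - z)
  => ( x - 1 ) <= 12
stmt 1: x := y * 3  -- replace 1 occurrence(s) of x with (y * 3)
  => ( ( y * 3 ) - 1 ) <= 12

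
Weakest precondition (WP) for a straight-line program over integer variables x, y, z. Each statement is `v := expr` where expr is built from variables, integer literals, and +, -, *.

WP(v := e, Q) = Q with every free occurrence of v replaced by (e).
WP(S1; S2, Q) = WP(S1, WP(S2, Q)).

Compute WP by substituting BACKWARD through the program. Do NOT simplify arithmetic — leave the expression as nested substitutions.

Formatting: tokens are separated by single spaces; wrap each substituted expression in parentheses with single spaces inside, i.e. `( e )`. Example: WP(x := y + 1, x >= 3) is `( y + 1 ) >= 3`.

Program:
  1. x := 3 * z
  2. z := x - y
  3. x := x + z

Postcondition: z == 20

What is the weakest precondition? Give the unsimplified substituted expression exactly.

post: z == 20
stmt 3: x := x + z  -- replace 0 occurrence(s) of x with (x + z)
  => z == 20
stmt 2: z := x - y  -- replace 1 occurrence(s) of z with (x - y)
  => ( x - y ) == 20
stmt 1: x := 3 * z  -- replace 1 occurrence(s) of x with (3 * z)
  => ( ( 3 * z ) - y ) == 20

Answer: ( ( 3 * z ) - y ) == 20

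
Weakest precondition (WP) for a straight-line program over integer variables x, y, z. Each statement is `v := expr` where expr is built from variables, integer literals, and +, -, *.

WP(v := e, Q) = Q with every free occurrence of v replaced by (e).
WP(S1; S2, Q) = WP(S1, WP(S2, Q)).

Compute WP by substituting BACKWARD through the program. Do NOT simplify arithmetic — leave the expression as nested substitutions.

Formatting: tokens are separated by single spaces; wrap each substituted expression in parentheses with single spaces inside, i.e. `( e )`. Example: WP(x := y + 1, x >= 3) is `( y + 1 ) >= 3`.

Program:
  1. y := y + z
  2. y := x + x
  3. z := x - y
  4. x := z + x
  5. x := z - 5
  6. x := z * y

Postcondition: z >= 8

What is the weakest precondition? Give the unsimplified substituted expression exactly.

Answer: ( x - ( x + x ) ) >= 8

Derivation:
post: z >= 8
stmt 6: x := z * y  -- replace 0 occurrence(s) of x with (z * y)
  => z >= 8
stmt 5: x := z - 5  -- replace 0 occurrence(s) of x with (z - 5)
  => z >= 8
stmt 4: x := z + x  -- replace 0 occurrence(s) of x with (z + x)
  => z >= 8
stmt 3: z := x - y  -- replace 1 occurrence(s) of z with (x - y)
  => ( x - y ) >= 8
stmt 2: y := x + x  -- replace 1 occurrence(s) of y with (x + x)
  => ( x - ( x + x ) ) >= 8
stmt 1: y := y + z  -- replace 0 occurrence(s) of y with (y + z)
  => ( x - ( x + x ) ) >= 8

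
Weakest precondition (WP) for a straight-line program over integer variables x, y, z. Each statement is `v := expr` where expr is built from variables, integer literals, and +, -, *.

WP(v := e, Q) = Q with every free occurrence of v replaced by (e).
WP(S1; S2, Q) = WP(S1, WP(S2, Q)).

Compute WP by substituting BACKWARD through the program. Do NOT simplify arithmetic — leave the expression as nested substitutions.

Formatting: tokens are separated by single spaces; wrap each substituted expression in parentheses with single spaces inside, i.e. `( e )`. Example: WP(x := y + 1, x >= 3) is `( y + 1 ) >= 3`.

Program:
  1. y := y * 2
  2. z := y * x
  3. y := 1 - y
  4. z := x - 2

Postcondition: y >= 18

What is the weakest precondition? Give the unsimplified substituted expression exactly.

post: y >= 18
stmt 4: z := x - 2  -- replace 0 occurrence(s) of z with (x - 2)
  => y >= 18
stmt 3: y := 1 - y  -- replace 1 occurrence(s) of y with (1 - y)
  => ( 1 - y ) >= 18
stmt 2: z := y * x  -- replace 0 occurrence(s) of z with (y * x)
  => ( 1 - y ) >= 18
stmt 1: y := y * 2  -- replace 1 occurrence(s) of y with (y * 2)
  => ( 1 - ( y * 2 ) ) >= 18

Answer: ( 1 - ( y * 2 ) ) >= 18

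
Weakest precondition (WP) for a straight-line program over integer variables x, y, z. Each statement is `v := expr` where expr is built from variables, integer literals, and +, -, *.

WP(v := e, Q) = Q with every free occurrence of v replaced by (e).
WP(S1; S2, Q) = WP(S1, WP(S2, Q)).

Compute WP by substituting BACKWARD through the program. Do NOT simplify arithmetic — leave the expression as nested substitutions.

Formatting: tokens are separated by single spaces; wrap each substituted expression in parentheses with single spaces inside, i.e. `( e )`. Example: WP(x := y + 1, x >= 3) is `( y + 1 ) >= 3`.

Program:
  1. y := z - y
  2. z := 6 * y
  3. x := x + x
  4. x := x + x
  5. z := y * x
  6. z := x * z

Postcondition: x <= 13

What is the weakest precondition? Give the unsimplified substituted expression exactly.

post: x <= 13
stmt 6: z := x * z  -- replace 0 occurrence(s) of z with (x * z)
  => x <= 13
stmt 5: z := y * x  -- replace 0 occurrence(s) of z with (y * x)
  => x <= 13
stmt 4: x := x + x  -- replace 1 occurrence(s) of x with (x + x)
  => ( x + x ) <= 13
stmt 3: x := x + x  -- replace 2 occurrence(s) of x with (x + x)
  => ( ( x + x ) + ( x + x ) ) <= 13
stmt 2: z := 6 * y  -- replace 0 occurrence(s) of z with (6 * y)
  => ( ( x + x ) + ( x + x ) ) <= 13
stmt 1: y := z - y  -- replace 0 occurrence(s) of y with (z - y)
  => ( ( x + x ) + ( x + x ) ) <= 13

Answer: ( ( x + x ) + ( x + x ) ) <= 13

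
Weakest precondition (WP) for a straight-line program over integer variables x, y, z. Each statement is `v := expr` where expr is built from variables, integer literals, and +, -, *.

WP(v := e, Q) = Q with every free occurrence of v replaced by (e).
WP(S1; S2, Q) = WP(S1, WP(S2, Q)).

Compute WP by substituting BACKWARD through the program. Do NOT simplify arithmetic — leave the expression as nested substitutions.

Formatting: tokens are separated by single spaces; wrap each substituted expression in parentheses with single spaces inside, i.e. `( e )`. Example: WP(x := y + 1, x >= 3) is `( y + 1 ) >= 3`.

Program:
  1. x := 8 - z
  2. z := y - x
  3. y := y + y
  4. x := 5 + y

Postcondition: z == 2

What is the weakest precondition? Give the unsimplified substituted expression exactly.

post: z == 2
stmt 4: x := 5 + y  -- replace 0 occurrence(s) of x with (5 + y)
  => z == 2
stmt 3: y := y + y  -- replace 0 occurrence(s) of y with (y + y)
  => z == 2
stmt 2: z := y - x  -- replace 1 occurrence(s) of z with (y - x)
  => ( y - x ) == 2
stmt 1: x := 8 - z  -- replace 1 occurrence(s) of x with (8 - z)
  => ( y - ( 8 - z ) ) == 2

Answer: ( y - ( 8 - z ) ) == 2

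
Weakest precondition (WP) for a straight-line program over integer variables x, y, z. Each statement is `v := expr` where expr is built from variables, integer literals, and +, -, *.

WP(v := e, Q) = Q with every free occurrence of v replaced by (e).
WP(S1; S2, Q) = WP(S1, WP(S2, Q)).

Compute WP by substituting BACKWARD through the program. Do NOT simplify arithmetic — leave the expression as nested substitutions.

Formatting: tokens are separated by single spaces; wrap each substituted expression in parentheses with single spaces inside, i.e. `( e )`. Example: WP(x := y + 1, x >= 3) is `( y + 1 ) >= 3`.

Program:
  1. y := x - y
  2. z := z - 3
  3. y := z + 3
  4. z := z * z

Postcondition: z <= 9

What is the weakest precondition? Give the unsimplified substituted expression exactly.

Answer: ( ( z - 3 ) * ( z - 3 ) ) <= 9

Derivation:
post: z <= 9
stmt 4: z := z * z  -- replace 1 occurrence(s) of z with (z * z)
  => ( z * z ) <= 9
stmt 3: y := z + 3  -- replace 0 occurrence(s) of y with (z + 3)
  => ( z * z ) <= 9
stmt 2: z := z - 3  -- replace 2 occurrence(s) of z with (z - 3)
  => ( ( z - 3 ) * ( z - 3 ) ) <= 9
stmt 1: y := x - y  -- replace 0 occurrence(s) of y with (x - y)
  => ( ( z - 3 ) * ( z - 3 ) ) <= 9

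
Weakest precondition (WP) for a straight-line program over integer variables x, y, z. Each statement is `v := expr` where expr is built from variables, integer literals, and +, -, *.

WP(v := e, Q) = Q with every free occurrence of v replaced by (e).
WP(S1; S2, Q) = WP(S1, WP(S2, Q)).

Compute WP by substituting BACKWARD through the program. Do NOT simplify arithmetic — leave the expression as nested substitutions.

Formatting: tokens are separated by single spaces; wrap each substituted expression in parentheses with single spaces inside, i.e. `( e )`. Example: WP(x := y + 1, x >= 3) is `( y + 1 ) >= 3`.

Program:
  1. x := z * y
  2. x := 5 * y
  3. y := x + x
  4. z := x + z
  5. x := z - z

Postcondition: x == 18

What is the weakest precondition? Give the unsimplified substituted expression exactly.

Answer: ( ( ( 5 * y ) + z ) - ( ( 5 * y ) + z ) ) == 18

Derivation:
post: x == 18
stmt 5: x := z - z  -- replace 1 occurrence(s) of x with (z - z)
  => ( z - z ) == 18
stmt 4: z := x + z  -- replace 2 occurrence(s) of z with (x + z)
  => ( ( x + z ) - ( x + z ) ) == 18
stmt 3: y := x + x  -- replace 0 occurrence(s) of y with (x + x)
  => ( ( x + z ) - ( x + z ) ) == 18
stmt 2: x := 5 * y  -- replace 2 occurrence(s) of x with (5 * y)
  => ( ( ( 5 * y ) + z ) - ( ( 5 * y ) + z ) ) == 18
stmt 1: x := z * y  -- replace 0 occurrence(s) of x with (z * y)
  => ( ( ( 5 * y ) + z ) - ( ( 5 * y ) + z ) ) == 18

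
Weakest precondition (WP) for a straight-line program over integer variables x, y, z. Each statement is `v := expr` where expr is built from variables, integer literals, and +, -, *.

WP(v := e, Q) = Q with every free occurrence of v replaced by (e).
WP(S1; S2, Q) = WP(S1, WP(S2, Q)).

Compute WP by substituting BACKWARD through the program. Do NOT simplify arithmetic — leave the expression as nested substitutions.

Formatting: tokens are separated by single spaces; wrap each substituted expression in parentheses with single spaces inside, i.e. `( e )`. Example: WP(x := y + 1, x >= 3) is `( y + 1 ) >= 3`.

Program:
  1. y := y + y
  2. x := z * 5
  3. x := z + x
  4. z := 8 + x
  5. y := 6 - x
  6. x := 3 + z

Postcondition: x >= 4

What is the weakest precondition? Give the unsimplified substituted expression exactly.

post: x >= 4
stmt 6: x := 3 + z  -- replace 1 occurrence(s) of x with (3 + z)
  => ( 3 + z ) >= 4
stmt 5: y := 6 - x  -- replace 0 occurrence(s) of y with (6 - x)
  => ( 3 + z ) >= 4
stmt 4: z := 8 + x  -- replace 1 occurrence(s) of z with (8 + x)
  => ( 3 + ( 8 + x ) ) >= 4
stmt 3: x := z + x  -- replace 1 occurrence(s) of x with (z + x)
  => ( 3 + ( 8 + ( z + x ) ) ) >= 4
stmt 2: x := z * 5  -- replace 1 occurrence(s) of x with (z * 5)
  => ( 3 + ( 8 + ( z + ( z * 5 ) ) ) ) >= 4
stmt 1: y := y + y  -- replace 0 occurrence(s) of y with (y + y)
  => ( 3 + ( 8 + ( z + ( z * 5 ) ) ) ) >= 4

Answer: ( 3 + ( 8 + ( z + ( z * 5 ) ) ) ) >= 4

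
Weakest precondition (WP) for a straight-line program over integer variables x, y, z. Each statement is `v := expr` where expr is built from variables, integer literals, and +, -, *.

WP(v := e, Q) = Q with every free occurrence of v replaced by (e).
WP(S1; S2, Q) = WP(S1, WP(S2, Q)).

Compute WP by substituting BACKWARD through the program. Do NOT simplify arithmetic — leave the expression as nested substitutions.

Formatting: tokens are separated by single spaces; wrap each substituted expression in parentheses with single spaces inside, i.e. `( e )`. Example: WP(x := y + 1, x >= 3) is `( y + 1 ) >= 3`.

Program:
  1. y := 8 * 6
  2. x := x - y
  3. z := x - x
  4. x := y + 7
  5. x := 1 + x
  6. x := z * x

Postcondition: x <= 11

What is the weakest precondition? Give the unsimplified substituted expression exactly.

post: x <= 11
stmt 6: x := z * x  -- replace 1 occurrence(s) of x with (z * x)
  => ( z * x ) <= 11
stmt 5: x := 1 + x  -- replace 1 occurrence(s) of x with (1 + x)
  => ( z * ( 1 + x ) ) <= 11
stmt 4: x := y + 7  -- replace 1 occurrence(s) of x with (y + 7)
  => ( z * ( 1 + ( y + 7 ) ) ) <= 11
stmt 3: z := x - x  -- replace 1 occurrence(s) of z with (x - x)
  => ( ( x - x ) * ( 1 + ( y + 7 ) ) ) <= 11
stmt 2: x := x - y  -- replace 2 occurrence(s) of x with (x - y)
  => ( ( ( x - y ) - ( x - y ) ) * ( 1 + ( y + 7 ) ) ) <= 11
stmt 1: y := 8 * 6  -- replace 3 occurrence(s) of y with (8 * 6)
  => ( ( ( x - ( 8 * 6 ) ) - ( x - ( 8 * 6 ) ) ) * ( 1 + ( ( 8 * 6 ) + 7 ) ) ) <= 11

Answer: ( ( ( x - ( 8 * 6 ) ) - ( x - ( 8 * 6 ) ) ) * ( 1 + ( ( 8 * 6 ) + 7 ) ) ) <= 11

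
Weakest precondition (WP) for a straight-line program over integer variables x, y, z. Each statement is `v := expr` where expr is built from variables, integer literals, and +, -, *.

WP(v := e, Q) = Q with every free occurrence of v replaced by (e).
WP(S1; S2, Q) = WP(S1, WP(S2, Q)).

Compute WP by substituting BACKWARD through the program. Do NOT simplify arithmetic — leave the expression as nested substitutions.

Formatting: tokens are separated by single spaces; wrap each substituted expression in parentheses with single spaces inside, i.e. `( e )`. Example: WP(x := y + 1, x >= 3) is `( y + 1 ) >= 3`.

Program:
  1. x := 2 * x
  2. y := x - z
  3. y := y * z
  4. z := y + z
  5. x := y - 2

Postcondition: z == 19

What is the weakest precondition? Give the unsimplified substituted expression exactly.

post: z == 19
stmt 5: x := y - 2  -- replace 0 occurrence(s) of x with (y - 2)
  => z == 19
stmt 4: z := y + z  -- replace 1 occurrence(s) of z with (y + z)
  => ( y + z ) == 19
stmt 3: y := y * z  -- replace 1 occurrence(s) of y with (y * z)
  => ( ( y * z ) + z ) == 19
stmt 2: y := x - z  -- replace 1 occurrence(s) of y with (x - z)
  => ( ( ( x - z ) * z ) + z ) == 19
stmt 1: x := 2 * x  -- replace 1 occurrence(s) of x with (2 * x)
  => ( ( ( ( 2 * x ) - z ) * z ) + z ) == 19

Answer: ( ( ( ( 2 * x ) - z ) * z ) + z ) == 19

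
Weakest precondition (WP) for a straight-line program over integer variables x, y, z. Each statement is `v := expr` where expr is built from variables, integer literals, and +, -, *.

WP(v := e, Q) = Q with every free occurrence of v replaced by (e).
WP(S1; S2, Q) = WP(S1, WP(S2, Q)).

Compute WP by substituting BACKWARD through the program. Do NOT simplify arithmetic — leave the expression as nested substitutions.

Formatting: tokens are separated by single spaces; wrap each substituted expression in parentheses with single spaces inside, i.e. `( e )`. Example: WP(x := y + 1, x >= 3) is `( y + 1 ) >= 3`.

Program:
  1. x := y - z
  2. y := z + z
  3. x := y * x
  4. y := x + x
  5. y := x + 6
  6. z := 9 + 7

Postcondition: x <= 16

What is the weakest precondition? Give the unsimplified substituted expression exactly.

post: x <= 16
stmt 6: z := 9 + 7  -- replace 0 occurrence(s) of z with (9 + 7)
  => x <= 16
stmt 5: y := x + 6  -- replace 0 occurrence(s) of y with (x + 6)
  => x <= 16
stmt 4: y := x + x  -- replace 0 occurrence(s) of y with (x + x)
  => x <= 16
stmt 3: x := y * x  -- replace 1 occurrence(s) of x with (y * x)
  => ( y * x ) <= 16
stmt 2: y := z + z  -- replace 1 occurrence(s) of y with (z + z)
  => ( ( z + z ) * x ) <= 16
stmt 1: x := y - z  -- replace 1 occurrence(s) of x with (y - z)
  => ( ( z + z ) * ( y - z ) ) <= 16

Answer: ( ( z + z ) * ( y - z ) ) <= 16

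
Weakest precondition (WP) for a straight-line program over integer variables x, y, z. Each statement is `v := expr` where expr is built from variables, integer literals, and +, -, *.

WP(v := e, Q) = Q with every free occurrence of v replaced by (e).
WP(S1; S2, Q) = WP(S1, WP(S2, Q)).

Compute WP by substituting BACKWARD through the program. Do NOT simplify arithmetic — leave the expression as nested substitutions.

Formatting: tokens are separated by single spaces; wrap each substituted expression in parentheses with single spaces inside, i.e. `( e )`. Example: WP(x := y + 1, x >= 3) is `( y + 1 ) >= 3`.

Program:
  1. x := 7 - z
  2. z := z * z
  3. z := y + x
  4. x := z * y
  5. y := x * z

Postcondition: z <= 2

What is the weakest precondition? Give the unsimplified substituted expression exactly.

post: z <= 2
stmt 5: y := x * z  -- replace 0 occurrence(s) of y with (x * z)
  => z <= 2
stmt 4: x := z * y  -- replace 0 occurrence(s) of x with (z * y)
  => z <= 2
stmt 3: z := y + x  -- replace 1 occurrence(s) of z with (y + x)
  => ( y + x ) <= 2
stmt 2: z := z * z  -- replace 0 occurrence(s) of z with (z * z)
  => ( y + x ) <= 2
stmt 1: x := 7 - z  -- replace 1 occurrence(s) of x with (7 - z)
  => ( y + ( 7 - z ) ) <= 2

Answer: ( y + ( 7 - z ) ) <= 2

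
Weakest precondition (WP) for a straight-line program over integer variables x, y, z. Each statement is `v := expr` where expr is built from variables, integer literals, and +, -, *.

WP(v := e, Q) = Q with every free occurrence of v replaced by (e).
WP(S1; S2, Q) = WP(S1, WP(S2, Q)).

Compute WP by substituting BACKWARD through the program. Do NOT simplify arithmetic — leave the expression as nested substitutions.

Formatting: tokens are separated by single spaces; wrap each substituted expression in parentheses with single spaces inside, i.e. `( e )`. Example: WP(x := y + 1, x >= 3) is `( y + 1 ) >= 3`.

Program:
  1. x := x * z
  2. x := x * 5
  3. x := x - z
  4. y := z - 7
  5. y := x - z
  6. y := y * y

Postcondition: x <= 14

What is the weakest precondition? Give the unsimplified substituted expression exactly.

Answer: ( ( ( x * z ) * 5 ) - z ) <= 14

Derivation:
post: x <= 14
stmt 6: y := y * y  -- replace 0 occurrence(s) of y with (y * y)
  => x <= 14
stmt 5: y := x - z  -- replace 0 occurrence(s) of y with (x - z)
  => x <= 14
stmt 4: y := z - 7  -- replace 0 occurrence(s) of y with (z - 7)
  => x <= 14
stmt 3: x := x - z  -- replace 1 occurrence(s) of x with (x - z)
  => ( x - z ) <= 14
stmt 2: x := x * 5  -- replace 1 occurrence(s) of x with (x * 5)
  => ( ( x * 5 ) - z ) <= 14
stmt 1: x := x * z  -- replace 1 occurrence(s) of x with (x * z)
  => ( ( ( x * z ) * 5 ) - z ) <= 14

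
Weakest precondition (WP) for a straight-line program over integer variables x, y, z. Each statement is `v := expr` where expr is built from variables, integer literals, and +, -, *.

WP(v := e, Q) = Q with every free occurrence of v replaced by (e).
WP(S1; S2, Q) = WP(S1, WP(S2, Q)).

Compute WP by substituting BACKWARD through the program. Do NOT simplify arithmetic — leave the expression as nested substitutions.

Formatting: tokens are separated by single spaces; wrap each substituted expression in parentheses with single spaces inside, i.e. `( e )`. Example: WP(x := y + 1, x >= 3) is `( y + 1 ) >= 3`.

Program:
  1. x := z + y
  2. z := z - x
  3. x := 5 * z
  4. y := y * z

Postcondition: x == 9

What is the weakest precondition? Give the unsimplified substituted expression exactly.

Answer: ( 5 * ( z - ( z + y ) ) ) == 9

Derivation:
post: x == 9
stmt 4: y := y * z  -- replace 0 occurrence(s) of y with (y * z)
  => x == 9
stmt 3: x := 5 * z  -- replace 1 occurrence(s) of x with (5 * z)
  => ( 5 * z ) == 9
stmt 2: z := z - x  -- replace 1 occurrence(s) of z with (z - x)
  => ( 5 * ( z - x ) ) == 9
stmt 1: x := z + y  -- replace 1 occurrence(s) of x with (z + y)
  => ( 5 * ( z - ( z + y ) ) ) == 9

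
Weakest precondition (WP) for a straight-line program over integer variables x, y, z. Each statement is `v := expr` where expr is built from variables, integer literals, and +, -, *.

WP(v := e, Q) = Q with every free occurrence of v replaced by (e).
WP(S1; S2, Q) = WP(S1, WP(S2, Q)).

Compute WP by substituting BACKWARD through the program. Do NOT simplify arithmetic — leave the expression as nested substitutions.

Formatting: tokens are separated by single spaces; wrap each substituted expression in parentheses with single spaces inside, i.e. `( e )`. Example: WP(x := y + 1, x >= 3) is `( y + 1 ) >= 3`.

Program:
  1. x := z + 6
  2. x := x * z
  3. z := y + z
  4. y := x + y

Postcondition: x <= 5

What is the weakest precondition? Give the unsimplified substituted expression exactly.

Answer: ( ( z + 6 ) * z ) <= 5

Derivation:
post: x <= 5
stmt 4: y := x + y  -- replace 0 occurrence(s) of y with (x + y)
  => x <= 5
stmt 3: z := y + z  -- replace 0 occurrence(s) of z with (y + z)
  => x <= 5
stmt 2: x := x * z  -- replace 1 occurrence(s) of x with (x * z)
  => ( x * z ) <= 5
stmt 1: x := z + 6  -- replace 1 occurrence(s) of x with (z + 6)
  => ( ( z + 6 ) * z ) <= 5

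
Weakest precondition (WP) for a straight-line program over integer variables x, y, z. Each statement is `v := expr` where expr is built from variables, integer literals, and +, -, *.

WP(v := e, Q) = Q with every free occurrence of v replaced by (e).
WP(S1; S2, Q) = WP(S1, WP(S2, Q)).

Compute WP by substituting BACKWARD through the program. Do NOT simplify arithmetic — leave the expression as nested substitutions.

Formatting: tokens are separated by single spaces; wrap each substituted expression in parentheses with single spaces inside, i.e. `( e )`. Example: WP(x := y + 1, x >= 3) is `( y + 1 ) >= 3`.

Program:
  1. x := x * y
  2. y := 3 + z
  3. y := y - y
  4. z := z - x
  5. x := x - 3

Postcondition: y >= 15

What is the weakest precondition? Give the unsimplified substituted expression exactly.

post: y >= 15
stmt 5: x := x - 3  -- replace 0 occurrence(s) of x with (x - 3)
  => y >= 15
stmt 4: z := z - x  -- replace 0 occurrence(s) of z with (z - x)
  => y >= 15
stmt 3: y := y - y  -- replace 1 occurrence(s) of y with (y - y)
  => ( y - y ) >= 15
stmt 2: y := 3 + z  -- replace 2 occurrence(s) of y with (3 + z)
  => ( ( 3 + z ) - ( 3 + z ) ) >= 15
stmt 1: x := x * y  -- replace 0 occurrence(s) of x with (x * y)
  => ( ( 3 + z ) - ( 3 + z ) ) >= 15

Answer: ( ( 3 + z ) - ( 3 + z ) ) >= 15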